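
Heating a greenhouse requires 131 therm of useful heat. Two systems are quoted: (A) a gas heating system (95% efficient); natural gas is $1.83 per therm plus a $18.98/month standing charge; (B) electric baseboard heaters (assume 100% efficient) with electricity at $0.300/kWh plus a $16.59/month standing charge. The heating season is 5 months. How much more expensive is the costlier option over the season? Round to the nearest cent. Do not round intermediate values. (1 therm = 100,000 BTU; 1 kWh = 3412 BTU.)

$887.52

Heat load = 131 therm × 100,000 = 13,100,000 BTU
Gas: input = 13,100,000 / 0.95 = 13,789,474 BTU = 137.9 therm → 137.9 × $1.83 = $252.35; + 5 × $18.98 standing = $347.25
Electric: 13,100,000 BTU / 3412 = 3,839 kWh → × $0.300 = $1,151.82; + 5 × $16.59 standing = $1,234.77
Difference = |$347.25 − $1,234.77| = $887.52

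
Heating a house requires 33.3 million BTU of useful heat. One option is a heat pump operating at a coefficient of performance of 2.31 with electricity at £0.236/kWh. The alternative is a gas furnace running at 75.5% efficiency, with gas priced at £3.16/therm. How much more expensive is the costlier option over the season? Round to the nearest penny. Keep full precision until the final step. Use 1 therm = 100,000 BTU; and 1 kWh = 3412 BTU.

Heat load = 33.3 × 10⁶ BTU = 33,300,000 BTU
Gas: input = 33,300,000 / 0.755 = 44,105,960 BTU = 441.1 therm → 441.1 × £3.16 = £1,393.75
Heat pump: 33,300,000 BTU / 3412 = 9,760 kWh heat; / 2.31 = 4,225 kWh in → × £0.236 = £997.09
Difference = |£1,393.75 − £997.09| = £396.66

£396.66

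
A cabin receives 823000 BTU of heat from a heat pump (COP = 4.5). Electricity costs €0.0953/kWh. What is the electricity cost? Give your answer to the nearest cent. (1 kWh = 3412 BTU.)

€5.11

Heat delivered = 823,000 BTU / 3412 = 241.2 kWh
Electrical input = 241.2 kWh / 4.5 = 53.6 kWh
Cost = 53.6 × €0.0953/kWh = €5.11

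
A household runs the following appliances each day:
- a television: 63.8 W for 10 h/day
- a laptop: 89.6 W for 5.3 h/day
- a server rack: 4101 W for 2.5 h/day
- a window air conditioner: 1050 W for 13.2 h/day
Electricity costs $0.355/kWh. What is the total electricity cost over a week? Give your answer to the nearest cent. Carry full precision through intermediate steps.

television: 63.8 W × 10 h × 7 d = 4,466 Wh = 4.466 kWh
laptop: 89.6 W × 5.3 h × 7 d = 3,324 Wh = 3.324 kWh
server rack: 4101 W × 2.5 h × 7 d = 71,768 Wh = 71.77 kWh
window air conditioner: 1050 W × 13.2 h × 7 d = 97,020 Wh = 97.02 kWh
Total energy = 4.466 + 3.324 + 71.77 + 97.02 = 176.6 kWh
Cost = 176.6 kWh × $0.355 = $62.69

$62.69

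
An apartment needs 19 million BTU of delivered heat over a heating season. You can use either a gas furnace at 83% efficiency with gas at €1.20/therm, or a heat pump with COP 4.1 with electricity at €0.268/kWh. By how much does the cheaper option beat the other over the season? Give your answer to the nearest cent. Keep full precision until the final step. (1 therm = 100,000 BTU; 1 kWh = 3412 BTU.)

Heat load = 19 × 10⁶ BTU = 19,000,000 BTU
Gas: input = 19,000,000 / 0.83 = 22,891,566 BTU = 228.9 therm → 228.9 × €1.20 = €274.70
Heat pump: 19,000,000 BTU / 3412 = 5,569 kWh heat; / 4.1 = 1,358 kWh in → × €0.268 = €364.00
Difference = |€274.70 − €364.00| = €89.30

€89.30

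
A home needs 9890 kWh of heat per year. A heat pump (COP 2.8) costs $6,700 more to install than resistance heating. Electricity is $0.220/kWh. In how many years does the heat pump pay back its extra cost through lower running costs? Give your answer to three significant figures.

Resistance: 9890 kWh × $0.220 = $2,175.80/yr
Heat pump: 9890 / 2.8 = 3532 kWh in → × $0.220 = $777.07/yr
Annual savings = $1,398.73
Payback = $6,700 / $1,398.73 = 4.79 years

4.79 years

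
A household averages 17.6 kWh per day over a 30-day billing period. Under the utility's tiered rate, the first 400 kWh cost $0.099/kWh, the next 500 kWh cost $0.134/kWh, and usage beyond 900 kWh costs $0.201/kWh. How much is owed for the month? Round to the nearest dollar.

$57

Usage = 17.6 kWh/day × 30 days = 528 kWh
First 400 kWh × $0.099 = $39.60
Next 128 kWh × $0.134 = $17.15
Remaining tier: 0 kWh (not reached)
Total = $56.75 ≈ $57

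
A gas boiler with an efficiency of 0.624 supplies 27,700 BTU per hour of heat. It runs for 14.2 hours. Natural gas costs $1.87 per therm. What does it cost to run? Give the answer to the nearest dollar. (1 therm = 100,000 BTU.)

Heat delivered = 27,700 BTU/h × 14.2 h = 393,340 BTU
Gas input = 393,340 / 0.624 = 630,353 BTU
= 630,353 / 100,000 = 6.304 therm
Cost = 6.304 × $1.87/therm = $11.79 ≈ $12

$12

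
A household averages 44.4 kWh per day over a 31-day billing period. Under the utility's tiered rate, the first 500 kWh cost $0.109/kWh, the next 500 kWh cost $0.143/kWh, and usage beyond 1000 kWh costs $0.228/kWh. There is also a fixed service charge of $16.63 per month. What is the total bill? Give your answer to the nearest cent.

$228.45

Usage = 44.4 kWh/day × 31 days = 1376.4 kWh
First 500 kWh × $0.109 = $54.50
Next 500 kWh × $0.143 = $71.50
Remaining 376.4 kWh × $0.228 = $85.82
Energy charge = $211.82; + service $16.63 = $228.45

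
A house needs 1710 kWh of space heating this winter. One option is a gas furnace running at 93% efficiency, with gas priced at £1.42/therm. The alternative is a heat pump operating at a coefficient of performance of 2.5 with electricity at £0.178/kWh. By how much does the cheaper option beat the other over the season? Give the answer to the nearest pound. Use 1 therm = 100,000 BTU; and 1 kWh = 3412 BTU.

Heat load = 1710 kWh × 3412 = 5,834,520 BTU
Gas: input = 5,834,520 / 0.93 = 6,273,677 BTU = 62.74 therm → 62.74 × £1.42 = £89.09
Heat pump: 5,834,520 BTU / 3412 = 1,710 kWh heat; / 2.5 = 684 kWh in → × £0.178 = £121.75
Difference = |£89.09 − £121.75| = £32.67 ≈ £33

£33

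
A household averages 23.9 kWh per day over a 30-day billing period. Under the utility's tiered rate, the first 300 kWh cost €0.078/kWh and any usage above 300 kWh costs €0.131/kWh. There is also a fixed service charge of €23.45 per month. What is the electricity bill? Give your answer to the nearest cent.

€101.48

Usage = 23.9 kWh/day × 30 days = 717 kWh
First 300 kWh × €0.078 = €23.40
Remaining 417 kWh × €0.131 = €54.63
Energy charge = €78.03; + service €23.45 = €101.48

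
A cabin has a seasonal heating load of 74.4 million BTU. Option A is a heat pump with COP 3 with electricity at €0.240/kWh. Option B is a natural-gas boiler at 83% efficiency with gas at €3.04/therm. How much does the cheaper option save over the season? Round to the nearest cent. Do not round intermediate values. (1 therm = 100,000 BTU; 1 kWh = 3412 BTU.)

€980.58

Heat load = 74.4 × 10⁶ BTU = 74,400,000 BTU
Gas: input = 74,400,000 / 0.83 = 89,638,554 BTU = 896.4 therm → 896.4 × €3.04 = €2,725.01
Heat pump: 74,400,000 BTU / 3412 = 21,810 kWh heat; / 3 = 7,268 kWh in → × €0.240 = €1,744.43
Difference = |€2,725.01 − €1,744.43| = €980.58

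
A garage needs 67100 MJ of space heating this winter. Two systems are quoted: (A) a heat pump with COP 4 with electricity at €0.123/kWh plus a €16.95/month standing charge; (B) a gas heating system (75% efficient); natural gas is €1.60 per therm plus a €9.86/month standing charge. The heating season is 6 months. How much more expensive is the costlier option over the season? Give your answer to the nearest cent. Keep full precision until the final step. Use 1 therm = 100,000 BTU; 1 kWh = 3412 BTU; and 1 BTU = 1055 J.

Heat load = 67100 MJ = 67,100,000,000 J / 1055 = 63,601,896 BTU
Gas: input = 63,601,896 / 0.75 = 84,802,528 BTU = 848 therm → 848 × €1.60 = €1,356.84; + 6 × €9.86 standing = €1,416.00
Heat pump: 63,601,896 BTU / 3412 = 18,640 kWh heat; / 4 = 4,660 kWh in → × €0.123 = €573.20; + 6 × €16.95 standing = €674.90
Difference = |€1,416.00 − €674.90| = €741.10

€741.10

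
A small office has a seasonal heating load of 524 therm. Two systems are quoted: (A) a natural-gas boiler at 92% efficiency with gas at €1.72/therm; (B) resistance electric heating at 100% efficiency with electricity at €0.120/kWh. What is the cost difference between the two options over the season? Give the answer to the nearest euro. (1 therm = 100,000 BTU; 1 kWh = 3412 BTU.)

Heat load = 524 therm × 100,000 = 52,400,000 BTU
Gas: input = 52,400,000 / 0.92 = 56,956,522 BTU = 569.6 therm → 569.6 × €1.72 = €979.65
Electric: 52,400,000 BTU / 3412 = 15,360 kWh → × €0.120 = €1,842.91
Difference = |€979.65 − €1,842.91| = €863.26 ≈ €863

€863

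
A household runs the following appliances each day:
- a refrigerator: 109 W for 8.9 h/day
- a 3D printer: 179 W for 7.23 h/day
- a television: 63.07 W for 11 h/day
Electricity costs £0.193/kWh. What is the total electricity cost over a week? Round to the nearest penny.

£4.00

refrigerator: 109 W × 8.9 h × 7 d = 6,791 Wh = 6.791 kWh
3D printer: 179 W × 7.23 h × 7 d = 9,059 Wh = 9.059 kWh
television: 63.07 W × 11 h × 7 d = 4,856 Wh = 4.856 kWh
Total energy = 6.791 + 9.059 + 4.856 = 20.71 kWh
Cost = 20.71 kWh × £0.193 = £4.00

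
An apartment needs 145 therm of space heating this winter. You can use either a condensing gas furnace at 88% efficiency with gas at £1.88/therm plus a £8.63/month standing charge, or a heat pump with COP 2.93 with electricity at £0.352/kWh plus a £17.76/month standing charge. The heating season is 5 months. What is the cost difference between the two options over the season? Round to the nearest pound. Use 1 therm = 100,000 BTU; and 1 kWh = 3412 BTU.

£246

Heat load = 145 therm × 100,000 = 14,500,000 BTU
Gas: input = 14,500,000 / 0.88 = 16,477,273 BTU = 164.8 therm → 164.8 × £1.88 = £309.77; + 5 × £8.63 standing = £352.92
Heat pump: 14,500,000 BTU / 3412 = 4,250 kWh heat; / 2.93 = 1,450 kWh in → × £0.352 = £510.54; + 5 × £17.76 standing = £599.34
Difference = |£352.92 − £599.34| = £246.42 ≈ £246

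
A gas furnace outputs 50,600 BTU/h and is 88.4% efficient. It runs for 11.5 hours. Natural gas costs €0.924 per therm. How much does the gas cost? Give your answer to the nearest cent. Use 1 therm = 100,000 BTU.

€6.08

Heat delivered = 50,600 BTU/h × 11.5 h = 581,900 BTU
Gas input = 581,900 / 0.884 = 658,258 BTU
= 658,258 / 100,000 = 6.583 therm
Cost = 6.583 × €0.924/therm = €6.08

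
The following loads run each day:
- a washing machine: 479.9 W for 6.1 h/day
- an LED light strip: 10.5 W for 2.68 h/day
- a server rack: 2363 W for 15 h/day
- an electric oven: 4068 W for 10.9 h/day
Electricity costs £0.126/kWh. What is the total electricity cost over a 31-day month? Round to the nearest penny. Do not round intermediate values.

£323.19

washing machine: 479.9 W × 6.1 h × 31 d = 90,749 Wh = 90.75 kWh
LED light strip: 10.5 W × 2.68 h × 31 d = 872 Wh = 0.8723 kWh
server rack: 2363 W × 15 h × 31 d = 1,098,795 Wh = 1,099 kWh
electric oven: 4068 W × 10.9 h × 31 d = 1,374,577 Wh = 1,375 kWh
Total energy = 90.75 + 0.8723 + 1,099 + 1,375 = 2,565 kWh
Cost = 2,565 kWh × £0.126 = £323.19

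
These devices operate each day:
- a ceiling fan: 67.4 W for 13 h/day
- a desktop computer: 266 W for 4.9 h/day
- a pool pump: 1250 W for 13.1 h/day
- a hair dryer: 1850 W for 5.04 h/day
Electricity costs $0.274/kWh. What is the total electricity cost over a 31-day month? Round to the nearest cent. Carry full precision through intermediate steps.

ceiling fan: 67.4 W × 13 h × 31 d = 27,162 Wh = 27.16 kWh
desktop computer: 266 W × 4.9 h × 31 d = 40,405 Wh = 40.41 kWh
pool pump: 1250 W × 13.1 h × 31 d = 507,625 Wh = 507.6 kWh
hair dryer: 1850 W × 5.04 h × 31 d = 289,044 Wh = 289 kWh
Total energy = 27.16 + 40.41 + 507.6 + 289 = 864.2 kWh
Cost = 864.2 kWh × $0.274 = $236.80

$236.80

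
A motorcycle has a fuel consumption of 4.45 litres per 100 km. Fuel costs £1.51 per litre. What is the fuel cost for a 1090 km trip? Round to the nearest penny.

Fuel = 4.45 L/100 km × 1090 km / 100 = 48.51 L
Cost = 48.51 L × £1.51/L = £73.24

£73.24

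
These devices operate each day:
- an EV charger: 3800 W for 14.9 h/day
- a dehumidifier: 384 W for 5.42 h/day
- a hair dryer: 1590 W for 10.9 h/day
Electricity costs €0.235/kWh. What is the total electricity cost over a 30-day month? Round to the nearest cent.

€536.03

EV charger: 3800 W × 14.9 h × 30 d = 1,698,600 Wh = 1,699 kWh
dehumidifier: 384 W × 5.42 h × 30 d = 62,438 Wh = 62.44 kWh
hair dryer: 1590 W × 10.9 h × 30 d = 519,930 Wh = 519.9 kWh
Total energy = 1,699 + 62.44 + 519.9 = 2,281 kWh
Cost = 2,281 kWh × €0.235 = €536.03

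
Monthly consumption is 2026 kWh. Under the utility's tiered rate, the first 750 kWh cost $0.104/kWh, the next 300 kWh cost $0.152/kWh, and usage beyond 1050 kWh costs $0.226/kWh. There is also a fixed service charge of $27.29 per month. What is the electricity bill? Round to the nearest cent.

First 750 kWh × $0.104 = $78.00
Next 300 kWh × $0.152 = $45.60
Remaining 976 kWh × $0.226 = $220.58
Energy charge = $344.18; + service $27.29 = $371.47

$371.47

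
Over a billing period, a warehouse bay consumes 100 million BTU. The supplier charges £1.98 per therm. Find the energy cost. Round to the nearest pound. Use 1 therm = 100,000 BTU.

£1980

100 million BTU × (10 therm/million BTU) = 1,000 therm
Cost = 1,000 therm × £1.98/therm = £1,980.00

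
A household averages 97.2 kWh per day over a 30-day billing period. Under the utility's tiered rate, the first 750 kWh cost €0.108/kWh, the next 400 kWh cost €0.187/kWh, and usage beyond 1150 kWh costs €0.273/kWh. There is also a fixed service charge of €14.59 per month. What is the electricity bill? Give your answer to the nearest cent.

Usage = 97.2 kWh/day × 30 days = 2916 kWh
First 750 kWh × €0.108 = €81.00
Next 400 kWh × €0.187 = €74.80
Remaining 1766 kWh × €0.273 = €482.12
Energy charge = €637.92; + service €14.59 = €652.51

€652.51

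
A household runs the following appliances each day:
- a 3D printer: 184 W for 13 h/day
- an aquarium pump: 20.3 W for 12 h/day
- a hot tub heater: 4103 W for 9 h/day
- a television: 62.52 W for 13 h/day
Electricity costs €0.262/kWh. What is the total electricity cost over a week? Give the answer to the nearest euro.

€74

3D printer: 184 W × 13 h × 7 d = 16,744 Wh = 16.74 kWh
aquarium pump: 20.3 W × 12 h × 7 d = 1,705 Wh = 1.705 kWh
hot tub heater: 4103 W × 9 h × 7 d = 258,489 Wh = 258.5 kWh
television: 62.52 W × 13 h × 7 d = 5,689 Wh = 5.689 kWh
Total energy = 16.74 + 1.705 + 258.5 + 5.689 = 282.6 kWh
Cost = 282.6 kWh × €0.262 = €74.05 ≈ €74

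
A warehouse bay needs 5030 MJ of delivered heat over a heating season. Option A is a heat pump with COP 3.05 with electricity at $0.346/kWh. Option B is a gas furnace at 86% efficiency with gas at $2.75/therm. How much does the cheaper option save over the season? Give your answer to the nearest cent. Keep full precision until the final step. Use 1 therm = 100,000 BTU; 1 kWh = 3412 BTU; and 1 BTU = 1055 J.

Heat load = 5030 MJ = 5,030,000,000 J / 1055 = 4,767,773 BTU
Gas: input = 4,767,773 / 0.86 = 5,543,922 BTU = 55.44 therm → 55.44 × $2.75 = $152.46
Heat pump: 4,767,773 BTU / 3412 = 1,397 kWh heat; / 3.05 = 458.1 kWh in → × $0.346 = $158.52
Difference = |$152.46 − $158.52| = $6.06

$6.06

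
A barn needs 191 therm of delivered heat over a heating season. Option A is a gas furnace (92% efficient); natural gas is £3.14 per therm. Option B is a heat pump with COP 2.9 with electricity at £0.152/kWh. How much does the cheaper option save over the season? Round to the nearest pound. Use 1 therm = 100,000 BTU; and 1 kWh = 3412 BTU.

Heat load = 191 therm × 100,000 = 19,100,000 BTU
Gas: input = 19,100,000 / 0.92 = 20,760,870 BTU = 207.6 therm → 207.6 × £3.14 = £651.89
Heat pump: 19,100,000 BTU / 3412 = 5,598 kWh heat; / 2.9 = 1,930 kWh in → × £0.152 = £293.41
Difference = |£651.89 − £293.41| = £358.48 ≈ £358

£358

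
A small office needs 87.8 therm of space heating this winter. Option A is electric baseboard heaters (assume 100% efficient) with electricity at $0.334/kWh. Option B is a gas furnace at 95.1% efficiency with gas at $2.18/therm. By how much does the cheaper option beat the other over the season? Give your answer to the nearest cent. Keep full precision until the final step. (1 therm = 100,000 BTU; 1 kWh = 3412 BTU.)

$658.21

Heat load = 87.8 therm × 100,000 = 8,780,000 BTU
Gas: input = 8,780,000 / 0.951 = 9,232,387 BTU = 92.32 therm → 92.32 × $2.18 = $201.27
Electric: 8,780,000 BTU / 3412 = 2,573 kWh → × $0.334 = $859.47
Difference = |$201.27 − $859.47| = $658.21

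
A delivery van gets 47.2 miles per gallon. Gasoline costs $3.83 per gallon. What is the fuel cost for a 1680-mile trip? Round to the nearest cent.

Fuel = 1680 mi / 47.2 mpg = 35.59 gal
Cost = 35.59 gal × $3.83/gal = $136.32

$136.32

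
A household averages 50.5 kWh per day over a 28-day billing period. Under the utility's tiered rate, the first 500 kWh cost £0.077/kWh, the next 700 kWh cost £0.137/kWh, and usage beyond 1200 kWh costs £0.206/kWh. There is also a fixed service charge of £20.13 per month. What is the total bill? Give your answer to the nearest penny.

Usage = 50.5 kWh/day × 28 days = 1414 kWh
First 500 kWh × £0.077 = £38.50
Next 700 kWh × £0.137 = £95.90
Remaining 214 kWh × £0.206 = £44.08
Energy charge = £178.48; + service £20.13 = £198.61

£198.61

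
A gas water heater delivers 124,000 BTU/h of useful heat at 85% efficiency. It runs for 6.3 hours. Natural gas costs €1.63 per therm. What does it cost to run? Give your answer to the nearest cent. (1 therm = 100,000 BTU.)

Heat delivered = 124,000 BTU/h × 6.3 h = 781,200 BTU
Gas input = 781,200 / 0.85 = 919,059 BTU
= 919,059 / 100,000 = 9.191 therm
Cost = 9.191 × €1.63/therm = €14.98

€14.98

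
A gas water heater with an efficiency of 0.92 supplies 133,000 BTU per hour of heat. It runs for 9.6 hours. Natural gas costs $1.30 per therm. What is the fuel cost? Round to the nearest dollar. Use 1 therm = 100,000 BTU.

Heat delivered = 133,000 BTU/h × 9.6 h = 1,276,800 BTU
Gas input = 1,276,800 / 0.92 = 1,387,826 BTU
= 1,387,826 / 100,000 = 13.88 therm
Cost = 13.88 × $1.30/therm = $18.04 ≈ $18

$18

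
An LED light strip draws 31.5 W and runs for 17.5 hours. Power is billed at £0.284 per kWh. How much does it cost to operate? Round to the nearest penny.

£0.16

Energy = 31.5 W × 17.5 h = 551 Wh = 0.5513 kWh
Cost = 0.5513 kWh × £0.284/kWh = £0.16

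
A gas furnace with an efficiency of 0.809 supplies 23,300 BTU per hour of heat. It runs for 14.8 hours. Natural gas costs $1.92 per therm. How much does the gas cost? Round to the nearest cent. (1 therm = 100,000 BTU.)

$8.18

Heat delivered = 23,300 BTU/h × 14.8 h = 344,840 BTU
Gas input = 344,840 / 0.809 = 426,255 BTU
= 426,255 / 100,000 = 4.263 therm
Cost = 4.263 × $1.92/therm = $8.18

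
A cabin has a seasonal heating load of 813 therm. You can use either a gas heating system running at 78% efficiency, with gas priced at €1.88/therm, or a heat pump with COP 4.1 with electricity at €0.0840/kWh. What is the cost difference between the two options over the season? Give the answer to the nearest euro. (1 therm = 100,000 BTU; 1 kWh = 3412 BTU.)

Heat load = 813 therm × 100,000 = 81,300,000 BTU
Gas: input = 81,300,000 / 0.78 = 104,230,769 BTU = 1,042 therm → 1,042 × €1.88 = €1,959.54
Heat pump: 81,300,000 BTU / 3412 = 23,830 kWh heat; / 4.1 = 5,812 kWh in → × €0.0840 = €488.18
Difference = |€1,959.54 − €488.18| = €1,471.36 ≈ €1471

€1471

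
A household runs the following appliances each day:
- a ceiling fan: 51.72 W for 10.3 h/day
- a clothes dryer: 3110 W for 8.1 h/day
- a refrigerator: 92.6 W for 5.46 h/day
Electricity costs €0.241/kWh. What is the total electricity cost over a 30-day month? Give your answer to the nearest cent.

ceiling fan: 51.72 W × 10.3 h × 30 d = 15,981 Wh = 15.98 kWh
clothes dryer: 3110 W × 8.1 h × 30 d = 755,730 Wh = 755.7 kWh
refrigerator: 92.6 W × 5.46 h × 30 d = 15,168 Wh = 15.17 kWh
Total energy = 15.98 + 755.7 + 15.17 = 786.9 kWh
Cost = 786.9 kWh × €0.241 = €189.64

€189.64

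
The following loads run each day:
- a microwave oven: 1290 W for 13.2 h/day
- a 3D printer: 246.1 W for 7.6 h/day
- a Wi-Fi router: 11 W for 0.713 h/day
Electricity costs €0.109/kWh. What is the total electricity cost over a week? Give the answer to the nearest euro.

€14

microwave oven: 1290 W × 13.2 h × 7 d = 119,196 Wh = 119.2 kWh
3D printer: 246.1 W × 7.6 h × 7 d = 13,093 Wh = 13.09 kWh
Wi-Fi router: 11 W × 0.713 h × 7 d = 55 Wh = 0.0549 kWh
Total energy = 119.2 + 13.09 + 0.0549 = 132.3 kWh
Cost = 132.3 kWh × €0.109 = €14.43 ≈ €14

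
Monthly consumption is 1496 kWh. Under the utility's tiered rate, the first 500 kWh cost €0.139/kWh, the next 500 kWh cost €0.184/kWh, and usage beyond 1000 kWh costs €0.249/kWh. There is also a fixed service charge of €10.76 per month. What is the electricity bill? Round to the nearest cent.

€295.76

First 500 kWh × €0.139 = €69.50
Next 500 kWh × €0.184 = €92.00
Remaining 496 kWh × €0.249 = €123.50
Energy charge = €285.00; + service €10.76 = €295.76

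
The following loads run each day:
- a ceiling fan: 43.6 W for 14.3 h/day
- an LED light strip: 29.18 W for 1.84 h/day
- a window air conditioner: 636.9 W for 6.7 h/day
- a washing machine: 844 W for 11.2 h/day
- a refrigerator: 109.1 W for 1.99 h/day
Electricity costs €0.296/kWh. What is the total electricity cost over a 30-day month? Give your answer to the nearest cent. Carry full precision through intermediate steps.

ceiling fan: 43.6 W × 14.3 h × 30 d = 18,704 Wh = 18.7 kWh
LED light strip: 29.18 W × 1.84 h × 30 d = 1,611 Wh = 1.611 kWh
window air conditioner: 636.9 W × 6.7 h × 30 d = 128,017 Wh = 128 kWh
washing machine: 844 W × 11.2 h × 30 d = 283,584 Wh = 283.6 kWh
refrigerator: 109.1 W × 1.99 h × 30 d = 6,513 Wh = 6.513 kWh
Total energy = 18.7 + 1.611 + 128 + 283.6 + 6.513 = 438.4 kWh
Cost = 438.4 kWh × €0.296 = €129.78

€129.78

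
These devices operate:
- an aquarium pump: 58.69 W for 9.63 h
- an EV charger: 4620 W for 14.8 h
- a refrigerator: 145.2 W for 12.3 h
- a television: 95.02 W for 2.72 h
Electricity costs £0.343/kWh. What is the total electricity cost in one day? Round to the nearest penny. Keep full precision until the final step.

aquarium pump: 58.69 W × 9.63 h = 565 Wh = 0.5652 kWh
EV charger: 4620 W × 14.8 h = 68,376 Wh = 68.38 kWh
refrigerator: 145.2 W × 12.3 h = 1,786 Wh = 1.786 kWh
television: 95.02 W × 2.72 h = 258 Wh = 0.2585 kWh
Total energy = 0.5652 + 68.38 + 1.786 + 0.2585 = 70.99 kWh
Cost = 70.99 kWh × £0.343 = £24.35

£24.35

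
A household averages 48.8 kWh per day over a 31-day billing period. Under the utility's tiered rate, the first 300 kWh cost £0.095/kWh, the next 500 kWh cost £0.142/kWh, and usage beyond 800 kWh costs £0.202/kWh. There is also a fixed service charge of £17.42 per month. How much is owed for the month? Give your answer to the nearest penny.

£260.91

Usage = 48.8 kWh/day × 31 days = 1512.8 kWh
First 300 kWh × £0.095 = £28.50
Next 500 kWh × £0.142 = £71.00
Remaining 712.8 kWh × £0.202 = £143.99
Energy charge = £243.49; + service £17.42 = £260.91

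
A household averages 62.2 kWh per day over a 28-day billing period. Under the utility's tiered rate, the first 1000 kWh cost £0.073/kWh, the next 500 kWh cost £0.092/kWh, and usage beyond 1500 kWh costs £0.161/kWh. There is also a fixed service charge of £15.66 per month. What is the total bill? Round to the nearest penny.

Usage = 62.2 kWh/day × 28 days = 1741.6 kWh
First 1000 kWh × £0.073 = £73.00
Next 500 kWh × £0.092 = £46.00
Remaining 241.6 kWh × £0.161 = £38.90
Energy charge = £157.90; + service £15.66 = £173.56

£173.56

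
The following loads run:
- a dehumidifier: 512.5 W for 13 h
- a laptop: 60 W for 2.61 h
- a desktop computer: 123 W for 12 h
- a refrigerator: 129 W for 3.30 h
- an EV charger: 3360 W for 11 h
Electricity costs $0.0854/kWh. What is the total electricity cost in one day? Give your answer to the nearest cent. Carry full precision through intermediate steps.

$3.90

dehumidifier: 512.5 W × 13 h = 6,662 Wh = 6.662 kWh
laptop: 60 W × 2.61 h = 157 Wh = 0.1566 kWh
desktop computer: 123 W × 12 h = 1,476 Wh = 1.476 kWh
refrigerator: 129 W × 3.30 h = 426 Wh = 0.4257 kWh
EV charger: 3360 W × 11 h = 36,960 Wh = 36.96 kWh
Total energy = 6.662 + 0.1566 + 1.476 + 0.4257 + 36.96 = 45.68 kWh
Cost = 45.68 kWh × $0.0854 = $3.90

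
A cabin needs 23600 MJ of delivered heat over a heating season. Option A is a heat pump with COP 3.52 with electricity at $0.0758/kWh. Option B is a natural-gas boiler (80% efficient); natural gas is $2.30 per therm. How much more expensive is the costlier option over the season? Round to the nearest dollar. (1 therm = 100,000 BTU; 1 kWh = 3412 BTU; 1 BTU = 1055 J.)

$502

Heat load = 23600 MJ = 23,600,000,000 J / 1055 = 22,369,668 BTU
Gas: input = 22,369,668 / 0.80 = 27,962,085 BTU = 279.6 therm → 279.6 × $2.30 = $643.13
Heat pump: 22,369,668 BTU / 3412 = 6,556 kWh heat; / 3.52 = 1,863 kWh in → × $0.0758 = $141.18
Difference = |$643.13 − $141.18| = $501.95 ≈ $502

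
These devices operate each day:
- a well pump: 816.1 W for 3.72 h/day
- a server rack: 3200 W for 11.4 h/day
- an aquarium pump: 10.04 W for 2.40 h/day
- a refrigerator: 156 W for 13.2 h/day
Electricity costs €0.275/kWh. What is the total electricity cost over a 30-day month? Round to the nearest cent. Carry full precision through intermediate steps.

€343.19

well pump: 816.1 W × 3.72 h × 30 d = 91,077 Wh = 91.08 kWh
server rack: 3200 W × 11.4 h × 30 d = 1,094,400 Wh = 1,094 kWh
aquarium pump: 10.04 W × 2.40 h × 30 d = 723 Wh = 0.7229 kWh
refrigerator: 156 W × 13.2 h × 30 d = 61,776 Wh = 61.78 kWh
Total energy = 91.08 + 1,094 + 0.7229 + 61.78 = 1,248 kWh
Cost = 1,248 kWh × €0.275 = €343.19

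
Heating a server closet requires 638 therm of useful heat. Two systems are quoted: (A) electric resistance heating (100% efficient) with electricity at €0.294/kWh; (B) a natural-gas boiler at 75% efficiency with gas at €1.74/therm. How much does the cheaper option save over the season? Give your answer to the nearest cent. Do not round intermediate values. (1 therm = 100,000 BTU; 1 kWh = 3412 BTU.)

€4017.26

Heat load = 638 therm × 100,000 = 63,800,000 BTU
Gas: input = 63,800,000 / 0.75 = 85,066,667 BTU = 850.7 therm → 850.7 × €1.74 = €1,480.16
Electric: 63,800,000 BTU / 3412 = 18,700 kWh → × €0.294 = €5,497.42
Difference = |€1,480.16 − €5,497.42| = €4,017.26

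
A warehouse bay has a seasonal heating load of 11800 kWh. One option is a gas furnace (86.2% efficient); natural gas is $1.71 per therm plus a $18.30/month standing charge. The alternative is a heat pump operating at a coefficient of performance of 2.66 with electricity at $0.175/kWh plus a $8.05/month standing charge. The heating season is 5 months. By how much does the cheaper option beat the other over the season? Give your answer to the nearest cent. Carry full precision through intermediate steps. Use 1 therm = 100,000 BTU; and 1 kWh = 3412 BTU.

Heat load = 11800 kWh × 3412 = 40,261,600 BTU
Gas: input = 40,261,600 / 0.862 = 46,707,193 BTU = 467.1 therm → 467.1 × $1.71 = $798.69; + 5 × $18.30 standing = $890.19
Heat pump: 40,261,600 BTU / 3412 = 11,800 kWh heat; / 2.66 = 4,436 kWh in → × $0.175 = $776.32; + 5 × $8.05 standing = $816.57
Difference = |$890.19 − $816.57| = $73.63

$73.63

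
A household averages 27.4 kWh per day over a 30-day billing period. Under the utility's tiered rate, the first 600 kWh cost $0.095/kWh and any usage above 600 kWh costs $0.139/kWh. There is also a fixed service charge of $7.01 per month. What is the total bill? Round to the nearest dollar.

$95

Usage = 27.4 kWh/day × 30 days = 822 kWh
First 600 kWh × $0.095 = $57.00
Remaining 222 kWh × $0.139 = $30.86
Energy charge = $87.86; + service $7.01 = $94.87 ≈ $95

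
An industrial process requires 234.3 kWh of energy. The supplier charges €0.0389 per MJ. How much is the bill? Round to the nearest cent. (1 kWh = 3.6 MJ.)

234.3 kWh × (3.6 MJ/kWh) = 843.5 MJ
Cost = 843.5 MJ × €0.0389/MJ = €32.81

€32.81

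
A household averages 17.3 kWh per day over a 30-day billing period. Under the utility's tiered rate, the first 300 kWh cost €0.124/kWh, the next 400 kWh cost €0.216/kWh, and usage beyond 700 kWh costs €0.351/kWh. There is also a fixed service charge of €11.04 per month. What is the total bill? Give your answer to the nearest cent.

Usage = 17.3 kWh/day × 30 days = 519 kWh
First 300 kWh × €0.124 = €37.20
Next 219 kWh × €0.216 = €47.30
Remaining tier: 0 kWh (not reached)
Energy charge = €84.50; + service €11.04 = €95.54

€95.54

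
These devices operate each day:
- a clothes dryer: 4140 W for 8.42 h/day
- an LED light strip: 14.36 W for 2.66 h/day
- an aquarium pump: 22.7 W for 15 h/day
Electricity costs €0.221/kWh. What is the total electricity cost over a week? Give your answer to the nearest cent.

clothes dryer: 4140 W × 8.42 h × 7 d = 244,012 Wh = 244 kWh
LED light strip: 14.36 W × 2.66 h × 7 d = 267 Wh = 0.2674 kWh
aquarium pump: 22.7 W × 15 h × 7 d = 2,384 Wh = 2.384 kWh
Total energy = 244 + 0.2674 + 2.384 = 246.7 kWh
Cost = 246.7 kWh × €0.221 = €54.51

€54.51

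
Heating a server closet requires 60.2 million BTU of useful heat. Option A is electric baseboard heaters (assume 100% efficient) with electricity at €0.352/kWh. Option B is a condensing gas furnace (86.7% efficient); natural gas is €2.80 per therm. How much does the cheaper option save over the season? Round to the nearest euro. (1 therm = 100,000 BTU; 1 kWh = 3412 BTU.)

€4266

Heat load = 60.2 × 10⁶ BTU = 60,200,000 BTU
Gas: input = 60,200,000 / 0.867 = 69,434,833 BTU = 694.3 therm → 694.3 × €2.80 = €1,944.18
Electric: 60,200,000 BTU / 3412 = 17,640 kWh → × €0.352 = €6,210.55
Difference = |€1,944.18 − €6,210.55| = €4,266.38 ≈ €4266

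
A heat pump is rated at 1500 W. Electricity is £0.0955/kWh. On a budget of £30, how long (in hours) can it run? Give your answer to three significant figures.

Energy budget = £30 / £0.0955 per kWh = 314.1 kWh = 314,136 Wh
Runtime = 314,136 Wh / 1500 W = 209.4 h

209 h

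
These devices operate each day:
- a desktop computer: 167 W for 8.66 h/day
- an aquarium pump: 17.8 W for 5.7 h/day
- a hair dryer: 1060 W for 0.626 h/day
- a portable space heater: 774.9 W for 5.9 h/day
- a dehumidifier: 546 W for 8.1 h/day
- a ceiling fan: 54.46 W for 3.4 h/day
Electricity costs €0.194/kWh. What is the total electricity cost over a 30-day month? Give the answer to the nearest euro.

€66

desktop computer: 167 W × 8.66 h × 30 d = 43,387 Wh = 43.39 kWh
aquarium pump: 17.8 W × 5.7 h × 30 d = 3,044 Wh = 3.044 kWh
hair dryer: 1060 W × 0.626 h × 30 d = 19,907 Wh = 19.91 kWh
portable space heater: 774.9 W × 5.9 h × 30 d = 137,157 Wh = 137.2 kWh
dehumidifier: 546 W × 8.1 h × 30 d = 132,678 Wh = 132.7 kWh
ceiling fan: 54.46 W × 3.4 h × 30 d = 5,555 Wh = 5.555 kWh
Total energy = 43.39 + 3.044 + 19.91 + 137.2 + 132.7 + 5.555 = 341.7 kWh
Cost = 341.7 kWh × €0.194 = €66.30 ≈ €66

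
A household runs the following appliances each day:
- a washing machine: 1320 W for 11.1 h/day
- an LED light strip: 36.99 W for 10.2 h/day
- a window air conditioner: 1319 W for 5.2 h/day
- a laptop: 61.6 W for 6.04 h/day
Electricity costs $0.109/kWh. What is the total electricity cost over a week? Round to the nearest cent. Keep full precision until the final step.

$16.98

washing machine: 1320 W × 11.1 h × 7 d = 102,564 Wh = 102.6 kWh
LED light strip: 36.99 W × 10.2 h × 7 d = 2,641 Wh = 2.641 kWh
window air conditioner: 1319 W × 5.2 h × 7 d = 48,012 Wh = 48.01 kWh
laptop: 61.6 W × 6.04 h × 7 d = 2,604 Wh = 2.604 kWh
Total energy = 102.6 + 2.641 + 48.01 + 2.604 = 155.8 kWh
Cost = 155.8 kWh × $0.109 = $16.98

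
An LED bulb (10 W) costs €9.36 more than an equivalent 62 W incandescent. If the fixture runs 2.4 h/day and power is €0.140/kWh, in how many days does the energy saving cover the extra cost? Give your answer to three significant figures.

Power saved = 62 − 10 = 52 W
Daily energy saved = 52 W × 2.4 h = 124.8 Wh = 0.1248 kWh
Daily savings = 0.1248 × €0.140 = €0.0175
Payback = €9.36 / €0.0175 per day = 535.7 days

536 days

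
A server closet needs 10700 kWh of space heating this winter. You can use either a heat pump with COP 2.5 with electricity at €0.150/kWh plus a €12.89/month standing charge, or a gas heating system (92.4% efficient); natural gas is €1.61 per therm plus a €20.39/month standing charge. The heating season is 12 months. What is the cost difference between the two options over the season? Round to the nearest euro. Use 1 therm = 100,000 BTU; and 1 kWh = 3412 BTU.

€84

Heat load = 10700 kWh × 3412 = 36,508,400 BTU
Gas: input = 36,508,400 / 0.924 = 39,511,255 BTU = 395.1 therm → 395.1 × €1.61 = €636.13; + 12 × €20.39 standing = €880.81
Heat pump: 36,508,400 BTU / 3412 = 10,700 kWh heat; / 2.5 = 4,280 kWh in → × €0.150 = €642.00; + 12 × €12.89 standing = €796.68
Difference = |€880.81 − €796.68| = €84.13 ≈ €84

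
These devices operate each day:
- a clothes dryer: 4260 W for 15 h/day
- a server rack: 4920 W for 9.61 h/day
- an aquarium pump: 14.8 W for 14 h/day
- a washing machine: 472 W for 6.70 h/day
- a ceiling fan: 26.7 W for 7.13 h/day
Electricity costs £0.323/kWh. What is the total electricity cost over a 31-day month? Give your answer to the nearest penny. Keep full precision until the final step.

£1148.90

clothes dryer: 4260 W × 15 h × 31 d = 1,980,900 Wh = 1,981 kWh
server rack: 4920 W × 9.61 h × 31 d = 1,465,717 Wh = 1,466 kWh
aquarium pump: 14.8 W × 14 h × 31 d = 6,423 Wh = 6.423 kWh
washing machine: 472 W × 6.70 h × 31 d = 98,034 Wh = 98.03 kWh
ceiling fan: 26.7 W × 7.13 h × 31 d = 5,902 Wh = 5.902 kWh
Total energy = 1,981 + 1,466 + 6.423 + 98.03 + 5.902 = 3,557 kWh
Cost = 3,557 kWh × £0.323 = £1,148.90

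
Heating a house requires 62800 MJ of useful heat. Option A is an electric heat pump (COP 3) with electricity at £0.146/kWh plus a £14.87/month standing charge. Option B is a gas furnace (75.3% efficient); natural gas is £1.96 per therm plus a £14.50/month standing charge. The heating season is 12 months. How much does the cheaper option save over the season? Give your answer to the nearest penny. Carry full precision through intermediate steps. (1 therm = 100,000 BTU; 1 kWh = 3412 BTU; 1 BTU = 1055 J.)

Heat load = 62800 MJ = 62,800,000,000 J / 1055 = 59,526,066 BTU
Gas: input = 59,526,066 / 0.753 = 79,051,881 BTU = 790.5 therm → 790.5 × £1.96 = £1,549.42; + 12 × £14.50 standing = £1,723.42
Heat pump: 59,526,066 BTU / 3412 = 17,450 kWh heat; / 3 = 5,815 kWh in → × £0.146 = £849.04; + 12 × £14.87 standing = £1,027.48
Difference = |£1,723.42 − £1,027.48| = £695.93

£695.93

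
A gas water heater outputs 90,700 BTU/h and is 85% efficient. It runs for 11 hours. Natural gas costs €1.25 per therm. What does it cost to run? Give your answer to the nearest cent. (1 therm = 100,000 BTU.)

Heat delivered = 90,700 BTU/h × 11 h = 997,700 BTU
Gas input = 997,700 / 0.85 = 1,173,765 BTU
= 1,173,765 / 100,000 = 11.74 therm
Cost = 11.74 × €1.25/therm = €14.67

€14.67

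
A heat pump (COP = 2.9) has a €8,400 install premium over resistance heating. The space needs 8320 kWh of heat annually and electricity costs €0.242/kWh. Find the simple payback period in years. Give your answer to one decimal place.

6.4 years

Resistance: 8320 kWh × €0.242 = €2,013.44/yr
Heat pump: 8320 / 2.9 = 2869 kWh in → × €0.242 = €694.29/yr
Annual savings = €1,319.15
Payback = €8,400 / €1,319.15 = 6.37 years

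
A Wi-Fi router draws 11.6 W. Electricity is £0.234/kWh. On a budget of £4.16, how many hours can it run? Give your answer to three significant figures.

Energy budget = £4.16 / £0.234 per kWh = 17.78 kWh = 17,778 Wh
Runtime = 17,778 Wh / 11.6 W = 1,533 h

1530 h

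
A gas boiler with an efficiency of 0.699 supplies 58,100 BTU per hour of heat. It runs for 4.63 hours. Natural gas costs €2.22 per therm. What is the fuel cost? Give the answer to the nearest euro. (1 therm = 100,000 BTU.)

€9

Heat delivered = 58,100 BTU/h × 4.63 h = 269,003 BTU
Gas input = 269,003 / 0.699 = 384,840 BTU
= 384,840 / 100,000 = 3.848 therm
Cost = 3.848 × €2.22/therm = €8.54 ≈ €9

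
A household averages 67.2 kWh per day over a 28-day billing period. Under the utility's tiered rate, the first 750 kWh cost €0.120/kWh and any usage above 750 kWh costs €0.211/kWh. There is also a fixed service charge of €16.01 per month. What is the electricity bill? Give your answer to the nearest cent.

€344.78

Usage = 67.2 kWh/day × 28 days = 1881.6 kWh
First 750 kWh × €0.120 = €90.00
Remaining 1131.6 kWh × €0.211 = €238.77
Energy charge = €328.77; + service €16.01 = €344.78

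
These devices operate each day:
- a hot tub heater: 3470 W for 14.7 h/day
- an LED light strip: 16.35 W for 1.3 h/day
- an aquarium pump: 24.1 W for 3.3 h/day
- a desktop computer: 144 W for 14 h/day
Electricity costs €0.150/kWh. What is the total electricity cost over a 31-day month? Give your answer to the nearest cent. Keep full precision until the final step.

hot tub heater: 3470 W × 14.7 h × 31 d = 1,581,279 Wh = 1,581 kWh
LED light strip: 16.35 W × 1.3 h × 31 d = 659 Wh = 0.6589 kWh
aquarium pump: 24.1 W × 3.3 h × 31 d = 2,465 Wh = 2.465 kWh
desktop computer: 144 W × 14 h × 31 d = 62,496 Wh = 62.5 kWh
Total energy = 1,581 + 0.6589 + 2.465 + 62.5 = 1,647 kWh
Cost = 1,647 kWh × €0.150 = €247.03

€247.03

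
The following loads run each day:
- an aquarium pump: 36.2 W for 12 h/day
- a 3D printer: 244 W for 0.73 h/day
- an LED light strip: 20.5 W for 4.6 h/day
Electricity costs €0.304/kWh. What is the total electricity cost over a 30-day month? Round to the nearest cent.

aquarium pump: 36.2 W × 12 h × 30 d = 13,032 Wh = 13.03 kWh
3D printer: 244 W × 0.73 h × 30 d = 5,344 Wh = 5.344 kWh
LED light strip: 20.5 W × 4.6 h × 30 d = 2,829 Wh = 2.829 kWh
Total energy = 13.03 + 5.344 + 2.829 = 21.2 kWh
Cost = 21.2 kWh × €0.304 = €6.45

€6.45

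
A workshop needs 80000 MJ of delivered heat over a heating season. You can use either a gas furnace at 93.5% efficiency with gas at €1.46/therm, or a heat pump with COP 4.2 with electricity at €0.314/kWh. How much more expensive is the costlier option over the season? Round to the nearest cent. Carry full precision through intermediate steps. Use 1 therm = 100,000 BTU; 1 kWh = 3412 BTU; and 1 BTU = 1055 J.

Heat load = 80000 MJ = 80,000,000,000 J / 1055 = 75,829,384 BTU
Gas: input = 75,829,384 / 0.935 = 81,100,945 BTU = 811 therm → 811 × €1.46 = €1,184.07
Heat pump: 75,829,384 BTU / 3412 = 22,220 kWh heat; / 4.2 = 5,292 kWh in → × €0.314 = €1,661.53
Difference = |€1,184.07 − €1,661.53| = €477.46

€477.46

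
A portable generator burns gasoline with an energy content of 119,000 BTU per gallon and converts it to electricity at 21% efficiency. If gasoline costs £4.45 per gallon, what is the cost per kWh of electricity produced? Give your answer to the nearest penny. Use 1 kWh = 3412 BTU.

Electrical output per gallon = 119,000 BTU × 0.21 / 3412 BTU/kWh = 7.324 kWh
Cost per kWh = £4.45 / 7.324 kWh = £0.608

£0.61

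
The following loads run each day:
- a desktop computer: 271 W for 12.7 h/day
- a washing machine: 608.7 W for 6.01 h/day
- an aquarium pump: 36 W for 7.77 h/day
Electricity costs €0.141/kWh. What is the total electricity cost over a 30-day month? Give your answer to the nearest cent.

€31.22

desktop computer: 271 W × 12.7 h × 30 d = 103,251 Wh = 103.3 kWh
washing machine: 608.7 W × 6.01 h × 30 d = 109,749 Wh = 109.7 kWh
aquarium pump: 36 W × 7.77 h × 30 d = 8,392 Wh = 8.392 kWh
Total energy = 103.3 + 109.7 + 8.392 = 221.4 kWh
Cost = 221.4 kWh × €0.141 = €31.22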